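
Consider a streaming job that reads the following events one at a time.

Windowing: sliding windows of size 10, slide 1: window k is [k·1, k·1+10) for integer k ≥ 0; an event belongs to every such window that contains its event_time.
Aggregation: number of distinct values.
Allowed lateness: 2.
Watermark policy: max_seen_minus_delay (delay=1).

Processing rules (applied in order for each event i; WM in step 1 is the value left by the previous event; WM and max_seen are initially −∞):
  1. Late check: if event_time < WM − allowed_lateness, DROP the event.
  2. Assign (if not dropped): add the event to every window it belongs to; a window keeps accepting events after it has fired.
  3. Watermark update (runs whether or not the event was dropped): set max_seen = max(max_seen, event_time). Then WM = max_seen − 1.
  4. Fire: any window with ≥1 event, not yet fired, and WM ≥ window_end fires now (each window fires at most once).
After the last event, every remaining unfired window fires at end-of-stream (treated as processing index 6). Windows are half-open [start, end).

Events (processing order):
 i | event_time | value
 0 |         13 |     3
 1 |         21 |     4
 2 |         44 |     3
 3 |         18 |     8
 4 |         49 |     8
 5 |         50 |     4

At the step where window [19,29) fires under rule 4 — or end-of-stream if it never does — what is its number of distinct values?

i=0 t=13 v=3: → [13,23),[12,22),[11,21),[10,20),[9,19),[8,18),[7,17),[6,16),[5,15),[4,14); WM=12
i=1 t=21 v=4: → [21,31),[20,30),[19,29),[18,28),[17,27),[16,26),[15,25),[14,24),[13,23),[12,22); WM=20; [4,14) fires=1 [5,15) fires=1 [6,16) fires=1 [7,17) fires=1 [8,18) fires=1 [9,19) fires=1 [10,20) fires=1
i=2 t=44 v=3: → [44,54),[43,53),[42,52),[41,51),[40,50),[39,49),[38,48),[37,47),[36,46),[35,45); WM=43; [11,21) fires=1 [12,22) fires=2 [13,23) fires=2 [14,24) fires=1 [15,25) fires=1 [16,26) fires=1 [17,27) fires=1 [18,28) fires=1 [19,29) fires=1 [20,30) fires=1 [21,31) fires=1
i=3 t=18 v=8: DROP (t<43-2); WM=43
i=4 t=49 v=8: → [49,59),[48,58),[47,57),[46,56),[45,55),[44,54),[43,53),[42,52),[41,51),[40,50); WM=48; [35,45) fires=1 [36,46) fires=1 [37,47) fires=1 [38,48) fires=1
i=5 t=50 v=4: → [50,60),[49,59),[48,58),[47,57),[46,56),[45,55),[44,54),[43,53),[42,52),[41,51); WM=49; [39,49) fires=1

1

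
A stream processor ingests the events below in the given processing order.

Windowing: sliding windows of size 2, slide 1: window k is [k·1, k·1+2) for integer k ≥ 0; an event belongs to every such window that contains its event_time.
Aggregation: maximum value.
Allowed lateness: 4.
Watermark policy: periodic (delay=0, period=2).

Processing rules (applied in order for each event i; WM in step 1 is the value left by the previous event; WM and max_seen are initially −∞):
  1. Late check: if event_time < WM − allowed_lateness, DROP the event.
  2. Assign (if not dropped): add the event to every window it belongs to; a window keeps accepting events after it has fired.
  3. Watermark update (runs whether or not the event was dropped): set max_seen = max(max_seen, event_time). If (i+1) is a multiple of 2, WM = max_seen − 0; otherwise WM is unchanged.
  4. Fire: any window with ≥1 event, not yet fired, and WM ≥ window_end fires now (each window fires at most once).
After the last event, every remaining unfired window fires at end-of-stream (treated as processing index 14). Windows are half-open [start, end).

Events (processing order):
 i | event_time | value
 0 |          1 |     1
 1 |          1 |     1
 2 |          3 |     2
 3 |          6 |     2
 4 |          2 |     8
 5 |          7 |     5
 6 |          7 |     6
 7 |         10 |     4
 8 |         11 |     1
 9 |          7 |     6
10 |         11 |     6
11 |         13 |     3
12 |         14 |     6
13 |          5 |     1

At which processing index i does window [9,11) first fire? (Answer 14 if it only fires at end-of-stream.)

9

i=0 t=1 v=1: → [1,3),[0,2); WM=−∞
i=1 t=1 v=1: → [1,3),[0,2); WM=1
i=2 t=3 v=2: → [3,5),[2,4); WM=1
i=3 t=6 v=2: → [6,8),[5,7); WM=6; [0,2) fires=1 [1,3) fires=1 [2,4) fires=2 [3,5) fires=2
i=4 t=2 v=8: → [2,4),[1,3); WM=6
i=5 t=7 v=5: → [7,9),[6,8); WM=7; [5,7) fires=2
i=6 t=7 v=6: → [7,9),[6,8); WM=7
i=7 t=10 v=4: → [10,12),[9,11); WM=10; [6,8) fires=6 [7,9) fires=6
i=8 t=11 v=1: → [11,13),[10,12); WM=10
i=9 t=7 v=6: → [7,9),[6,8); WM=11; [9,11) fires=4
i=10 t=11 v=6: → [11,13),[10,12); WM=11
i=11 t=13 v=3: → [13,15),[12,14); WM=13; [10,12) fires=6 [11,13) fires=6
i=12 t=14 v=6: → [14,16),[13,15); WM=13
i=13 t=5 v=1: DROP (t<13-4); WM=14; [12,14) fires=3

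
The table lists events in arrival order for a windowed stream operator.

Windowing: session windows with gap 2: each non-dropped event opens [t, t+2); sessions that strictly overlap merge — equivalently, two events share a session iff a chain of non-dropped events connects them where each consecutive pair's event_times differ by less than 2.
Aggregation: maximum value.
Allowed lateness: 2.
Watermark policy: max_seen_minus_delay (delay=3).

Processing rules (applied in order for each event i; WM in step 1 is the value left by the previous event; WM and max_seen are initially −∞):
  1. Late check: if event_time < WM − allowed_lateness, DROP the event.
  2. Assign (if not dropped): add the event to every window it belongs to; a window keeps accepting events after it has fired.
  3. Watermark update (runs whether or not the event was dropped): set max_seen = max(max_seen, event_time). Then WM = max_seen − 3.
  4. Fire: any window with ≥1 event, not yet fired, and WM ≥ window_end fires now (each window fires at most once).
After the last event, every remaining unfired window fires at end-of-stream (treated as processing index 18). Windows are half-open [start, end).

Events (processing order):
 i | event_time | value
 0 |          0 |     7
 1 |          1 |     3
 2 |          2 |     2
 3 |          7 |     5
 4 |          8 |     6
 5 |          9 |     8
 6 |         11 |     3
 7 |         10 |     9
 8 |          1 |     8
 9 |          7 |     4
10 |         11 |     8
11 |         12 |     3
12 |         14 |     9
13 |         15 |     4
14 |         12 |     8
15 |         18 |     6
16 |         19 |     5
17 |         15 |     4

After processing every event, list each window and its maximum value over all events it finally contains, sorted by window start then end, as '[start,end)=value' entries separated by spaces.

[0,4)=7 [7,14)=9 [14,17)=9 [18,21)=6

i=0 t=0 v=7: → [0,2); WM=-3
i=1 t=1 v=3: → [0,3); WM=-2
i=2 t=2 v=2: → [0,4); WM=-1
i=3 t=7 v=5: → [7,9); WM=4
i=4 t=8 v=6: → [7,10); WM=5
i=5 t=9 v=8: → [7,11); WM=6
i=6 t=11 v=3: → [11,13); WM=8
i=7 t=10 v=9: → [7,13); WM=8
i=8 t=1 v=8: DROP (t<8-2); WM=8
i=9 t=7 v=4: → [7,13); WM=8
i=10 t=11 v=8: → [7,13); WM=8
i=11 t=12 v=3: → [7,14); WM=9
i=12 t=14 v=9: → [14,16); WM=11
i=13 t=15 v=4: → [14,17); WM=12
i=14 t=12 v=8: → [7,14); WM=12
i=15 t=18 v=6: → [18,20); WM=15
i=16 t=19 v=5: → [18,21); WM=16
i=17 t=15 v=4: → [14,17); WM=16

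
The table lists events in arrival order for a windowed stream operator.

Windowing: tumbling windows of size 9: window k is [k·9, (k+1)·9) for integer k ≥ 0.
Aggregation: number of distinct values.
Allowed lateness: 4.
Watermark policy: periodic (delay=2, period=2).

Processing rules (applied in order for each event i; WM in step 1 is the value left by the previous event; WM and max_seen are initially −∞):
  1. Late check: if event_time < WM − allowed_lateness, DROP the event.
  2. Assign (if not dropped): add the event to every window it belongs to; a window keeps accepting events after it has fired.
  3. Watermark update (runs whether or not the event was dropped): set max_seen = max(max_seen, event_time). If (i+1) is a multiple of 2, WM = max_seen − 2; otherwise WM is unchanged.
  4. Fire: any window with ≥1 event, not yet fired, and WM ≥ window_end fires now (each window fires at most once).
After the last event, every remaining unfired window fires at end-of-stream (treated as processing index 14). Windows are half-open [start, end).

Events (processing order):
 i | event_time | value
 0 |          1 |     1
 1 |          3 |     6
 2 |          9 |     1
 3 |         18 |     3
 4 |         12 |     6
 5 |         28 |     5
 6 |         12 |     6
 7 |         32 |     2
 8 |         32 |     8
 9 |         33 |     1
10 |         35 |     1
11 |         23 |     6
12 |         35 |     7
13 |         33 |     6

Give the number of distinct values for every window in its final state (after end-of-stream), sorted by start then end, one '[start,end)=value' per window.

[0,9)=2 [9,18)=2 [18,27)=1 [27,36)=6

i=0 t=1 v=1: → [0,9); WM=−∞
i=1 t=3 v=6: → [0,9); WM=1
i=2 t=9 v=1: → [9,18); WM=1
i=3 t=18 v=3: → [18,27); WM=16; [0,9) fires=2
i=4 t=12 v=6: → [9,18); WM=16
i=5 t=28 v=5: → [27,36); WM=26; [9,18) fires=2
i=6 t=12 v=6: DROP (t<26-4); WM=26
i=7 t=32 v=2: → [27,36); WM=30; [18,27) fires=1
i=8 t=32 v=8: → [27,36); WM=30
i=9 t=33 v=1: → [27,36); WM=31
i=10 t=35 v=1: → [27,36); WM=31
i=11 t=23 v=6: DROP (t<31-4); WM=33
i=12 t=35 v=7: → [27,36); WM=33
i=13 t=33 v=6: → [27,36); WM=33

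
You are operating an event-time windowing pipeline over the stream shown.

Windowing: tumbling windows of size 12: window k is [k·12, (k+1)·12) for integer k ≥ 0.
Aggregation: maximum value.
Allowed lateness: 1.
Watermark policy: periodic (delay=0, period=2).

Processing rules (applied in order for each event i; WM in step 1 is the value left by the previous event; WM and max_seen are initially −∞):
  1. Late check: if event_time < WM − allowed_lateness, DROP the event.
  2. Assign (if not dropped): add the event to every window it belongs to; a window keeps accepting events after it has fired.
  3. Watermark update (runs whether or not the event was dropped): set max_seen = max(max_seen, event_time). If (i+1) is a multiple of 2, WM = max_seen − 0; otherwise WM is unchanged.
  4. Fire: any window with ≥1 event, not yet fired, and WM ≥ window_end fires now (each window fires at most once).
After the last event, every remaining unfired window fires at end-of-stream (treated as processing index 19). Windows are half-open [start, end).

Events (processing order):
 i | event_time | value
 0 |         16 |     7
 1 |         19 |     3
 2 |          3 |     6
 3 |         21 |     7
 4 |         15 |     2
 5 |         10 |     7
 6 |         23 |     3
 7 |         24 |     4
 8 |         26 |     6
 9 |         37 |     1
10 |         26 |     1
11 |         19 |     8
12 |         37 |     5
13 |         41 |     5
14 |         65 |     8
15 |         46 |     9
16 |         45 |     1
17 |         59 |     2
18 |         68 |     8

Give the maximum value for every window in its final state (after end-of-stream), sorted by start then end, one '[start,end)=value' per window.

i=0 t=16 v=7: → [12,24); WM=−∞
i=1 t=19 v=3: → [12,24); WM=19
i=2 t=3 v=6: DROP (t<19-1); WM=19
i=3 t=21 v=7: → [12,24); WM=21
i=4 t=15 v=2: DROP (t<21-1); WM=21
i=5 t=10 v=7: DROP (t<21-1); WM=21
i=6 t=23 v=3: → [12,24); WM=21
i=7 t=24 v=4: → [24,36); WM=24; [12,24) fires=7
i=8 t=26 v=6: → [24,36); WM=24
i=9 t=37 v=1: → [36,48); WM=37; [24,36) fires=6
i=10 t=26 v=1: DROP (t<37-1); WM=37
i=11 t=19 v=8: DROP (t<37-1); WM=37
i=12 t=37 v=5: → [36,48); WM=37
i=13 t=41 v=5: → [36,48); WM=41
i=14 t=65 v=8: → [60,72); WM=41
i=15 t=46 v=9: → [36,48); WM=65; [36,48) fires=9
i=16 t=45 v=1: DROP (t<65-1); WM=65
i=17 t=59 v=2: DROP (t<65-1); WM=65
i=18 t=68 v=8: → [60,72); WM=65

[12,24)=7 [24,36)=6 [36,48)=9 [60,72)=8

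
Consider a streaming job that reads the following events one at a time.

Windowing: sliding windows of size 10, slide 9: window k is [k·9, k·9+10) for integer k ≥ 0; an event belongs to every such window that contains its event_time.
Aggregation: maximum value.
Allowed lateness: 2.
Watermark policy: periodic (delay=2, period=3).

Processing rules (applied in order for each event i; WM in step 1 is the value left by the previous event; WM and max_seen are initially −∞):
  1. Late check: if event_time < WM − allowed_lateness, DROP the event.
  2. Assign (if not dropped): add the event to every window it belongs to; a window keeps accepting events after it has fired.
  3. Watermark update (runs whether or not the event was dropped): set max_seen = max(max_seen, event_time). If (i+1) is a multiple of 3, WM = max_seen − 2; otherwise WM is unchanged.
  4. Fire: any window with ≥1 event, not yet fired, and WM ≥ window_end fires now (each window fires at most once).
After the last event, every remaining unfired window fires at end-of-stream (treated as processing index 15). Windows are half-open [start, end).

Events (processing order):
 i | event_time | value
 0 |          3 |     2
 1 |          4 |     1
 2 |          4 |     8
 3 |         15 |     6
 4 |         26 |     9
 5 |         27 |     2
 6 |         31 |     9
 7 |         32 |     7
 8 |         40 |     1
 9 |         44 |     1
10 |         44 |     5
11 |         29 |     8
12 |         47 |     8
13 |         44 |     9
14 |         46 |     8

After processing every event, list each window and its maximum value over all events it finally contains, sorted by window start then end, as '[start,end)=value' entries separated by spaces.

[0,10)=8 [9,19)=6 [18,28)=9 [27,37)=9 [36,46)=9 [45,55)=8

i=0 t=3 v=2: → [0,10); WM=−∞
i=1 t=4 v=1: → [0,10); WM=−∞
i=2 t=4 v=8: → [0,10); WM=2
i=3 t=15 v=6: → [9,19); WM=2
i=4 t=26 v=9: → [18,28); WM=2
i=5 t=27 v=2: → [27,37),[18,28); WM=25; [0,10) fires=8 [9,19) fires=6
i=6 t=31 v=9: → [27,37); WM=25
i=7 t=32 v=7: → [27,37); WM=25
i=8 t=40 v=1: → [36,46); WM=38; [18,28) fires=9 [27,37) fires=9
i=9 t=44 v=1: → [36,46); WM=38
i=10 t=44 v=5: → [36,46); WM=38
i=11 t=29 v=8: DROP (t<38-2); WM=42
i=12 t=47 v=8: → [45,55); WM=42
i=13 t=44 v=9: → [36,46); WM=42
i=14 t=46 v=8: → [45,55); WM=45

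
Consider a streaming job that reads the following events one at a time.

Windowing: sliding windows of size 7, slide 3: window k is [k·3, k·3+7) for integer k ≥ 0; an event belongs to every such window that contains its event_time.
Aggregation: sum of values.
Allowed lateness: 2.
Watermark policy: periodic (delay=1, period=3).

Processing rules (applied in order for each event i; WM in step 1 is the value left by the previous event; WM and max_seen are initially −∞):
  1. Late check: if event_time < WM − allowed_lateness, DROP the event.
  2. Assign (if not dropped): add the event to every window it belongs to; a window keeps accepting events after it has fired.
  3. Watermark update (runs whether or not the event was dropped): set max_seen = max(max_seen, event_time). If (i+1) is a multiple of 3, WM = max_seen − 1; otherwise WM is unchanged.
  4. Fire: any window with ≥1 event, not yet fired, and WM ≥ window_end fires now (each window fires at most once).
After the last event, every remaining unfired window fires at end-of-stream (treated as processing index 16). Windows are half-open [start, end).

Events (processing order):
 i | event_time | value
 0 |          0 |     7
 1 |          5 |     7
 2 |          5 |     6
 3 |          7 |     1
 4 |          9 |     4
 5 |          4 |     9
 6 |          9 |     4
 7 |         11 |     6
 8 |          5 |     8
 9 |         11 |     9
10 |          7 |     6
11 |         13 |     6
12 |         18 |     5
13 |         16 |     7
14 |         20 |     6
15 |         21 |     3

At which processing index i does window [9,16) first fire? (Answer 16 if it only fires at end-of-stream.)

14

i=0 t=0 v=7: → [0,7); WM=−∞
i=1 t=5 v=7: → [3,10),[0,7); WM=−∞
i=2 t=5 v=6: → [3,10),[0,7); WM=4
i=3 t=7 v=1: → [6,13),[3,10); WM=4
i=4 t=9 v=4: → [9,16),[6,13),[3,10); WM=4
i=5 t=4 v=9: → [3,10),[0,7); WM=8; [0,7) fires=29
i=6 t=9 v=4: → [9,16),[6,13),[3,10); WM=8
i=7 t=11 v=6: → [9,16),[6,13); WM=8
i=8 t=5 v=8: DROP (t<8-2); WM=10; [3,10) fires=31
i=9 t=11 v=9: → [9,16),[6,13); WM=10
i=10 t=7 v=6: DROP (t<10-2); WM=10
i=11 t=13 v=6: → [12,19),[9,16); WM=12
i=12 t=18 v=5: → [18,25),[15,22),[12,19); WM=12
i=13 t=16 v=7: → [15,22),[12,19); WM=12
i=14 t=20 v=6: → [18,25),[15,22); WM=19; [6,13) fires=24 [9,16) fires=29 [12,19) fires=18
i=15 t=21 v=3: → [21,28),[18,25),[15,22); WM=19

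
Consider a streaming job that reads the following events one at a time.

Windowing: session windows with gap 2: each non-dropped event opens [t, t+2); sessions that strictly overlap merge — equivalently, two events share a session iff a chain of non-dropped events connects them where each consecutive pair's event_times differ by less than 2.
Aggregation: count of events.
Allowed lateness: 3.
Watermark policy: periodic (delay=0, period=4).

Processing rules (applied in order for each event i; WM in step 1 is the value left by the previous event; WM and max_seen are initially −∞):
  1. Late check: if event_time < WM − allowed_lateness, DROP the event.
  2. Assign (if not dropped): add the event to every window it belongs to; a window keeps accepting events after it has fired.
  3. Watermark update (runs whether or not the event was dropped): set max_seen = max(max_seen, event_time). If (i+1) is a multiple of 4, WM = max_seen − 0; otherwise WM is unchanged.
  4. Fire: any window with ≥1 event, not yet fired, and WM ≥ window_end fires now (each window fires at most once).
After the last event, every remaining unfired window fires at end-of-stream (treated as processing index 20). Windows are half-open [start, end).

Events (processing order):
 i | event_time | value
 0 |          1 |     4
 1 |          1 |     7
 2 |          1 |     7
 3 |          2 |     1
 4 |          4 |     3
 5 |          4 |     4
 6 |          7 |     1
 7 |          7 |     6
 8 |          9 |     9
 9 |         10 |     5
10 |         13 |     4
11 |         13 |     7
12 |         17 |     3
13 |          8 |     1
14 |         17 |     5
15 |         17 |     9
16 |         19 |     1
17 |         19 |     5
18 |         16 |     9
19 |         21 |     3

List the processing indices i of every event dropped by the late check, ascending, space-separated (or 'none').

i=0 t=1 v=4: → [1,3); WM=−∞
i=1 t=1 v=7: → [1,3); WM=−∞
i=2 t=1 v=7: → [1,3); WM=−∞
i=3 t=2 v=1: → [1,4); WM=2
i=4 t=4 v=3: → [4,6); WM=2
i=5 t=4 v=4: → [4,6); WM=2
i=6 t=7 v=1: → [7,9); WM=2
i=7 t=7 v=6: → [7,9); WM=7
i=8 t=9 v=9: → [9,11); WM=7
i=9 t=10 v=5: → [9,12); WM=7
i=10 t=13 v=4: → [13,15); WM=7
i=11 t=13 v=7: → [13,15); WM=13
i=12 t=17 v=3: → [17,19); WM=13
i=13 t=8 v=1: DROP (t<13-3); WM=13
i=14 t=17 v=5: → [17,19); WM=13
i=15 t=17 v=9: → [17,19); WM=17
i=16 t=19 v=1: → [19,21); WM=17
i=17 t=19 v=5: → [19,21); WM=17
i=18 t=16 v=9: → [16,19); WM=17
i=19 t=21 v=3: → [21,23); WM=21

13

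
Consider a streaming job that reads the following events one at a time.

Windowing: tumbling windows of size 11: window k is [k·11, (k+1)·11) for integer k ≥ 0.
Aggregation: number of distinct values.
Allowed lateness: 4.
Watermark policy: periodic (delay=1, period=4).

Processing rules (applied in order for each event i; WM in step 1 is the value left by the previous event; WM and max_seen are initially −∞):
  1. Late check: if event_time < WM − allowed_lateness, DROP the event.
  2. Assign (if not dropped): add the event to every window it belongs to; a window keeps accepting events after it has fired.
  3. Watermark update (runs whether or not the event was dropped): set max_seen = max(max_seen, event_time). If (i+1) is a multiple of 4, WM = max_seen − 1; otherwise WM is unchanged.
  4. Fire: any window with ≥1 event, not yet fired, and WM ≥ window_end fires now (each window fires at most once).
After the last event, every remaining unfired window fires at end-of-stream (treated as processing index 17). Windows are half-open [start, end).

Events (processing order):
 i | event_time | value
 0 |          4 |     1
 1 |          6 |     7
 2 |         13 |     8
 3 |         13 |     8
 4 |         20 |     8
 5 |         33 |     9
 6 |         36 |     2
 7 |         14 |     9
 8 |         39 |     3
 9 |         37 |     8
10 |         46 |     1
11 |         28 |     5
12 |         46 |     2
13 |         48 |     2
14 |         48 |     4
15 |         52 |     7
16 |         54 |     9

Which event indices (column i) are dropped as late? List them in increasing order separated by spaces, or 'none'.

i=0 t=4 v=1: → [0,11); WM=−∞
i=1 t=6 v=7: → [0,11); WM=−∞
i=2 t=13 v=8: → [11,22); WM=−∞
i=3 t=13 v=8: → [11,22); WM=12; [0,11) fires=2
i=4 t=20 v=8: → [11,22); WM=12
i=5 t=33 v=9: → [33,44); WM=12
i=6 t=36 v=2: → [33,44); WM=12
i=7 t=14 v=9: → [11,22); WM=35; [11,22) fires=2
i=8 t=39 v=3: → [33,44); WM=35
i=9 t=37 v=8: → [33,44); WM=35
i=10 t=46 v=1: → [44,55); WM=35
i=11 t=28 v=5: DROP (t<35-4); WM=45; [33,44) fires=4
i=12 t=46 v=2: → [44,55); WM=45
i=13 t=48 v=2: → [44,55); WM=45
i=14 t=48 v=4: → [44,55); WM=45
i=15 t=52 v=7: → [44,55); WM=51
i=16 t=54 v=9: → [44,55); WM=51

11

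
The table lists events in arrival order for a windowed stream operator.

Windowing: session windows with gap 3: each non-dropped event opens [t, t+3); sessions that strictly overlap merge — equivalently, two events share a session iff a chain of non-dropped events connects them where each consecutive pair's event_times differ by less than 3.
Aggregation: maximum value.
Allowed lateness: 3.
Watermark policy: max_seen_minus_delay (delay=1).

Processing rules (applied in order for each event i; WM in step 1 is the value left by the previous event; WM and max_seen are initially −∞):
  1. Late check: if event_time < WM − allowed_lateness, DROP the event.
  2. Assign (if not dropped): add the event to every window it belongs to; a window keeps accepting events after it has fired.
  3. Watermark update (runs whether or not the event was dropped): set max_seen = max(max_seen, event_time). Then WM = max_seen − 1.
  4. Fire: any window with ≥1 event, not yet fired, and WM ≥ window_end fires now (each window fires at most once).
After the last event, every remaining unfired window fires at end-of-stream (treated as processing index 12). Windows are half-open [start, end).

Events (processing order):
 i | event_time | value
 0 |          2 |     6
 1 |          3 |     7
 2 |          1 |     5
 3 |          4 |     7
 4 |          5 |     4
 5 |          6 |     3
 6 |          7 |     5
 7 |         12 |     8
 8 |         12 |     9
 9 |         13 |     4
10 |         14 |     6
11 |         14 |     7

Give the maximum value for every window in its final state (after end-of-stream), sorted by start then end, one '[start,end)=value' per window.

[1,10)=7 [12,17)=9

i=0 t=2 v=6: → [2,5); WM=1
i=1 t=3 v=7: → [2,6); WM=2
i=2 t=1 v=5: → [1,6); WM=2
i=3 t=4 v=7: → [1,7); WM=3
i=4 t=5 v=4: → [1,8); WM=4
i=5 t=6 v=3: → [1,9); WM=5
i=6 t=7 v=5: → [1,10); WM=6
i=7 t=12 v=8: → [12,15); WM=11
i=8 t=12 v=9: → [12,15); WM=11
i=9 t=13 v=4: → [12,16); WM=12
i=10 t=14 v=6: → [12,17); WM=13
i=11 t=14 v=7: → [12,17); WM=13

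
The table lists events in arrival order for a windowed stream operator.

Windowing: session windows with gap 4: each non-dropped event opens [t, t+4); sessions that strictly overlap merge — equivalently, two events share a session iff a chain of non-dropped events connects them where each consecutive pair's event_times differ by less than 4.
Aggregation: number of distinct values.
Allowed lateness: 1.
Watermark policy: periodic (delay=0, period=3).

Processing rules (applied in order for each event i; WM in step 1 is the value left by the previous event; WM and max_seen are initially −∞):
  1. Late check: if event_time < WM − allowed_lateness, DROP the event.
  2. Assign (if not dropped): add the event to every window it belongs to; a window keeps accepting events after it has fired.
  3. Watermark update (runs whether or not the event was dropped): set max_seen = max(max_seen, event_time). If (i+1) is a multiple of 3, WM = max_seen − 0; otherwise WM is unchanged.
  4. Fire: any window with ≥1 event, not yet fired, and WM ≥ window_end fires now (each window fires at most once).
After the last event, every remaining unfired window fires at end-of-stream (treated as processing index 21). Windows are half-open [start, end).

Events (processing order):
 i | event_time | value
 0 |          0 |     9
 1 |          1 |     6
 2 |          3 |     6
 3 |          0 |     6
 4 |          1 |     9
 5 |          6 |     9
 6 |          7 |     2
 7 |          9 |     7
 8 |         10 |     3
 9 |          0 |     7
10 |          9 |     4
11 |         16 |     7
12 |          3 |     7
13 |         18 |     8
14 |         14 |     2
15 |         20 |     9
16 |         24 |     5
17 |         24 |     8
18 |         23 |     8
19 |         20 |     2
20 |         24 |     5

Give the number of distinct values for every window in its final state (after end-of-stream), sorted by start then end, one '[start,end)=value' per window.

i=0 t=0 v=9: → [0,4); WM=−∞
i=1 t=1 v=6: → [0,5); WM=−∞
i=2 t=3 v=6: → [0,7); WM=3
i=3 t=0 v=6: DROP (t<3-1); WM=3
i=4 t=1 v=9: DROP (t<3-1); WM=3
i=5 t=6 v=9: → [0,10); WM=6
i=6 t=7 v=2: → [0,11); WM=6
i=7 t=9 v=7: → [0,13); WM=6
i=8 t=10 v=3: → [0,14); WM=10
i=9 t=0 v=7: DROP (t<10-1); WM=10
i=10 t=9 v=4: → [0,14); WM=10
i=11 t=16 v=7: → [16,20); WM=16
i=12 t=3 v=7: DROP (t<16-1); WM=16
i=13 t=18 v=8: → [16,22); WM=16
i=14 t=14 v=2: DROP (t<16-1); WM=18
i=15 t=20 v=9: → [16,24); WM=18
i=16 t=24 v=5: → [24,28); WM=18
i=17 t=24 v=8: → [24,28); WM=24
i=18 t=23 v=8: → [16,28); WM=24
i=19 t=20 v=2: DROP (t<24-1); WM=24
i=20 t=24 v=5: → [16,28); WM=24

[0,14)=6 [16,28)=4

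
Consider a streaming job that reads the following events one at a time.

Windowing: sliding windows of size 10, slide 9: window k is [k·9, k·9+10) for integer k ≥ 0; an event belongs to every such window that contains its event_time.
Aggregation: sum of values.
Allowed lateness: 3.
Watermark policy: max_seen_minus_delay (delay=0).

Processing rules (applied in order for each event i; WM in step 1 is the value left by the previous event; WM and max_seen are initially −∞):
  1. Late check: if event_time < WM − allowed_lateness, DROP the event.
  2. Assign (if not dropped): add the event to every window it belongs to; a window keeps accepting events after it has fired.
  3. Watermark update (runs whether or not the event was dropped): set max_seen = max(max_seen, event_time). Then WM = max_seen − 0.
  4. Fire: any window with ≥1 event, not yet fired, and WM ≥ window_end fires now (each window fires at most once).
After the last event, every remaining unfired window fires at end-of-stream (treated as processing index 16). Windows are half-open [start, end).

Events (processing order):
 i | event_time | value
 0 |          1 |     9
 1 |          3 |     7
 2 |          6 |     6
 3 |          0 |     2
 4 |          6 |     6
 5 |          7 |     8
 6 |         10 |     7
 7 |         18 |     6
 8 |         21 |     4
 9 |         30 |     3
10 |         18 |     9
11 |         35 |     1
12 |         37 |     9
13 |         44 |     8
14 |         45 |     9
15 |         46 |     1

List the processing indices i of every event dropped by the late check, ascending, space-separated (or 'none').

3 10

i=0 t=1 v=9: → [0,10); WM=1
i=1 t=3 v=7: → [0,10); WM=3
i=2 t=6 v=6: → [0,10); WM=6
i=3 t=0 v=2: DROP (t<6-3); WM=6
i=4 t=6 v=6: → [0,10); WM=6
i=5 t=7 v=8: → [0,10); WM=7
i=6 t=10 v=7: → [9,19); WM=10; [0,10) fires=36
i=7 t=18 v=6: → [18,28),[9,19); WM=18
i=8 t=21 v=4: → [18,28); WM=21; [9,19) fires=13
i=9 t=30 v=3: → [27,37); WM=30; [18,28) fires=10
i=10 t=18 v=9: DROP (t<30-3); WM=30
i=11 t=35 v=1: → [27,37); WM=35
i=12 t=37 v=9: → [36,46); WM=37; [27,37) fires=4
i=13 t=44 v=8: → [36,46); WM=44
i=14 t=45 v=9: → [45,55),[36,46); WM=45
i=15 t=46 v=1: → [45,55); WM=46; [36,46) fires=26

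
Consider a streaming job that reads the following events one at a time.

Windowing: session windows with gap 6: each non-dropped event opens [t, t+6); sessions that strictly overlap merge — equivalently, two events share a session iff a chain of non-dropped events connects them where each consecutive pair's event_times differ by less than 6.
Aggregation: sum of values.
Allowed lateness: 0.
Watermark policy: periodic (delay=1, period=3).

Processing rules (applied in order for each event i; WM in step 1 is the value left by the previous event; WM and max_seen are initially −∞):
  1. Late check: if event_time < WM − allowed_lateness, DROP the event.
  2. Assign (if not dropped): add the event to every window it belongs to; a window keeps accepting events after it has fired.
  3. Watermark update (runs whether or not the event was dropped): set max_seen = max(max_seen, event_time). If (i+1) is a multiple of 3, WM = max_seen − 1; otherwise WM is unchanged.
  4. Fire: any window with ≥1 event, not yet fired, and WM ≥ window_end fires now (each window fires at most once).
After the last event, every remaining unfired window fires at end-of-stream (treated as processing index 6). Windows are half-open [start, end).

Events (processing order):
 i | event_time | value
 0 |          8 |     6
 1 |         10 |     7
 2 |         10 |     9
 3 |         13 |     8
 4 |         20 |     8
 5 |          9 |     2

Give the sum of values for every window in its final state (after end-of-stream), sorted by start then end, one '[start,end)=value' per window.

i=0 t=8 v=6: → [8,14); WM=−∞
i=1 t=10 v=7: → [8,16); WM=−∞
i=2 t=10 v=9: → [8,16); WM=9
i=3 t=13 v=8: → [8,19); WM=9
i=4 t=20 v=8: → [20,26); WM=9
i=5 t=9 v=2: → [8,19); WM=19

[8,19)=32 [20,26)=8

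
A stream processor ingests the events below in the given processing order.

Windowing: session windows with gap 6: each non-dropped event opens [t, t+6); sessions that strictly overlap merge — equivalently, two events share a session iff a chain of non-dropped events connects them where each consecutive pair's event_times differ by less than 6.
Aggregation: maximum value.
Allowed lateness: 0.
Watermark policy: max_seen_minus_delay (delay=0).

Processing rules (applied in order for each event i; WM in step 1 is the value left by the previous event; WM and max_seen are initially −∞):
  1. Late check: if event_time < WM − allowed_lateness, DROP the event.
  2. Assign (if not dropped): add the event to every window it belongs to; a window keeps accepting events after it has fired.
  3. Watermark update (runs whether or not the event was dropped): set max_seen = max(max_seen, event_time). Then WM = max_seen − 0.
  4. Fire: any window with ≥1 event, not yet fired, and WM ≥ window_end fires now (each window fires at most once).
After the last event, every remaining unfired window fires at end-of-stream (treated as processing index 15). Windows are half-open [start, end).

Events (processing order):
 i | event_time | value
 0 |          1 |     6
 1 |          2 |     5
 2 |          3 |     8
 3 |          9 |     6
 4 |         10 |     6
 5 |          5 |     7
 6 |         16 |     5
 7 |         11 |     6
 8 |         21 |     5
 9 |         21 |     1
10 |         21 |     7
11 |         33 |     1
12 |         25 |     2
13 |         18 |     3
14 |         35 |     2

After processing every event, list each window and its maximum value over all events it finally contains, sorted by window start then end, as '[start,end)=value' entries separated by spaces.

[1,9)=8 [9,16)=6 [16,27)=7 [33,41)=2

i=0 t=1 v=6: → [1,7); WM=1
i=1 t=2 v=5: → [1,8); WM=2
i=2 t=3 v=8: → [1,9); WM=3
i=3 t=9 v=6: → [9,15); WM=9
i=4 t=10 v=6: → [9,16); WM=10
i=5 t=5 v=7: DROP (t<10-0); WM=10
i=6 t=16 v=5: → [16,22); WM=16
i=7 t=11 v=6: DROP (t<16-0); WM=16
i=8 t=21 v=5: → [16,27); WM=21
i=9 t=21 v=1: → [16,27); WM=21
i=10 t=21 v=7: → [16,27); WM=21
i=11 t=33 v=1: → [33,39); WM=33
i=12 t=25 v=2: DROP (t<33-0); WM=33
i=13 t=18 v=3: DROP (t<33-0); WM=33
i=14 t=35 v=2: → [33,41); WM=35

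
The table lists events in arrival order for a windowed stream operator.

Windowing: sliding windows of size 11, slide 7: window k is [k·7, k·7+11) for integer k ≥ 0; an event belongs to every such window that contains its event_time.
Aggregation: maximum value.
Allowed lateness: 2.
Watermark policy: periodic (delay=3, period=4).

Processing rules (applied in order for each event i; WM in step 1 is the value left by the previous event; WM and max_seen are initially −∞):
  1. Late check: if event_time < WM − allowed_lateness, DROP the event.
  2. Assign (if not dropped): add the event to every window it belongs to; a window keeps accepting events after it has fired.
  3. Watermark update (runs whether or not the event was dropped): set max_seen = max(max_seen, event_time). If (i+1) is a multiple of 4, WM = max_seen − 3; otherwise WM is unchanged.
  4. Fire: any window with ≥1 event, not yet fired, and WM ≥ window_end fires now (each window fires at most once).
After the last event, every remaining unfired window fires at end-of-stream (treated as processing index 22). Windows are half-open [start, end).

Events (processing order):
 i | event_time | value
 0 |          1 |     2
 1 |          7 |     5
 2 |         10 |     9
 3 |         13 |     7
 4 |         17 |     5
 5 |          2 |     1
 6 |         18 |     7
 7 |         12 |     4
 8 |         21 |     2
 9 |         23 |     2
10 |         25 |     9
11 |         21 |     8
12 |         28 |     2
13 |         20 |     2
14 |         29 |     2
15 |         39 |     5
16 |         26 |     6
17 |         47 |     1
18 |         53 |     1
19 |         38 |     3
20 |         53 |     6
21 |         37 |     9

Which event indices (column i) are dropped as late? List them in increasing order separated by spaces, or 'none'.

i=0 t=1 v=2: → [0,11); WM=−∞
i=1 t=7 v=5: → [7,18),[0,11); WM=−∞
i=2 t=10 v=9: → [7,18),[0,11); WM=−∞
i=3 t=13 v=7: → [7,18); WM=10
i=4 t=17 v=5: → [14,25),[7,18); WM=10
i=5 t=2 v=1: DROP (t<10-2); WM=10
i=6 t=18 v=7: → [14,25); WM=10
i=7 t=12 v=4: → [7,18); WM=15; [0,11) fires=9
i=8 t=21 v=2: → [21,32),[14,25); WM=15
i=9 t=23 v=2: → [21,32),[14,25); WM=15
i=10 t=25 v=9: → [21,32); WM=15
i=11 t=21 v=8: → [21,32),[14,25); WM=22; [7,18) fires=9
i=12 t=28 v=2: → [28,39),[21,32); WM=22
i=13 t=20 v=2: → [14,25); WM=22
i=14 t=29 v=2: → [28,39),[21,32); WM=22
i=15 t=39 v=5: → [35,46); WM=36; [14,25) fires=8 [21,32) fires=9
i=16 t=26 v=6: DROP (t<36-2); WM=36
i=17 t=47 v=1: → [42,53); WM=36
i=18 t=53 v=1: → [49,60); WM=36
i=19 t=38 v=3: → [35,46),[28,39); WM=50; [28,39) fires=3 [35,46) fires=5
i=20 t=53 v=6: → [49,60); WM=50
i=21 t=37 v=9: DROP (t<50-2); WM=50

5 16 21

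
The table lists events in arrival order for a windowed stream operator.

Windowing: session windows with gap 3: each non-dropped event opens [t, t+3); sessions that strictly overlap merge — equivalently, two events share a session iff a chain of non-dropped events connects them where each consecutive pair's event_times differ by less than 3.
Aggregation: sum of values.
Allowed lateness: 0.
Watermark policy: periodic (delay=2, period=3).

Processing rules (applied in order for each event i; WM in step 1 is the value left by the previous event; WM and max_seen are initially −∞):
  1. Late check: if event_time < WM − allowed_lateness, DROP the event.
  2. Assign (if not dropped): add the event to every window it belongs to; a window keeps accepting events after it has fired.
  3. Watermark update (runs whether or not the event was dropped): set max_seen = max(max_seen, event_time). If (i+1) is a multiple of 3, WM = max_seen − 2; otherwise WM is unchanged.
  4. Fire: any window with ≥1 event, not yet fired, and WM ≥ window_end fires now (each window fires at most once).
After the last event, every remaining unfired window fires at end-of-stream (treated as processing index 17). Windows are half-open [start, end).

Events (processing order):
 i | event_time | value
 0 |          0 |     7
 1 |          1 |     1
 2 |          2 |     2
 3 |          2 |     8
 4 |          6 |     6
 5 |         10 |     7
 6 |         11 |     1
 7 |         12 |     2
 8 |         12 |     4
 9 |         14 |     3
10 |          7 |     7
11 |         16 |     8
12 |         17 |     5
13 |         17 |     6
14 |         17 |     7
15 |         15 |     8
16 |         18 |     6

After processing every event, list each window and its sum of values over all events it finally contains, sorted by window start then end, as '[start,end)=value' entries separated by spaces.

i=0 t=0 v=7: → [0,3); WM=−∞
i=1 t=1 v=1: → [0,4); WM=−∞
i=2 t=2 v=2: → [0,5); WM=0
i=3 t=2 v=8: → [0,5); WM=0
i=4 t=6 v=6: → [6,9); WM=0
i=5 t=10 v=7: → [10,13); WM=8
i=6 t=11 v=1: → [10,14); WM=8
i=7 t=12 v=2: → [10,15); WM=8
i=8 t=12 v=4: → [10,15); WM=10
i=9 t=14 v=3: → [10,17); WM=10
i=10 t=7 v=7: DROP (t<10-0); WM=10
i=11 t=16 v=8: → [10,19); WM=14
i=12 t=17 v=5: → [10,20); WM=14
i=13 t=17 v=6: → [10,20); WM=14
i=14 t=17 v=7: → [10,20); WM=15
i=15 t=15 v=8: → [10,20); WM=15
i=16 t=18 v=6: → [10,21); WM=15

[0,5)=18 [6,9)=6 [10,21)=57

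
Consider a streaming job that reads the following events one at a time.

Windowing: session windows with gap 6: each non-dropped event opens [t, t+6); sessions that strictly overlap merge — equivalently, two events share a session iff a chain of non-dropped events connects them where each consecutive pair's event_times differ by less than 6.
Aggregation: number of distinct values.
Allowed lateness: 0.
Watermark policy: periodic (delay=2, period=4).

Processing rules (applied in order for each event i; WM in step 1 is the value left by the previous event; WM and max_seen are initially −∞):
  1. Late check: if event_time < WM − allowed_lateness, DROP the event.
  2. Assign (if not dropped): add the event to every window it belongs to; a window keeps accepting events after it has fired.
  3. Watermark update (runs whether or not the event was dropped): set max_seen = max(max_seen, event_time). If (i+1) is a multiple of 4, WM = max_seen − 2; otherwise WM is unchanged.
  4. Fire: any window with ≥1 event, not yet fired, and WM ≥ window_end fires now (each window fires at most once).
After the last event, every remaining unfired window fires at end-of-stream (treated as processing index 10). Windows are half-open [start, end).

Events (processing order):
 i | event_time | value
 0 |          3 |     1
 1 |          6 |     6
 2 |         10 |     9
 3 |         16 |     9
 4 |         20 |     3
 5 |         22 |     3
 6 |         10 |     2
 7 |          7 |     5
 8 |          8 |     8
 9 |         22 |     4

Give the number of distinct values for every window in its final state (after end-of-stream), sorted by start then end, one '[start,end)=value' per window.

i=0 t=3 v=1: → [3,9); WM=−∞
i=1 t=6 v=6: → [3,12); WM=−∞
i=2 t=10 v=9: → [3,16); WM=−∞
i=3 t=16 v=9: → [16,22); WM=14
i=4 t=20 v=3: → [16,26); WM=14
i=5 t=22 v=3: → [16,28); WM=14
i=6 t=10 v=2: DROP (t<14-0); WM=14
i=7 t=7 v=5: DROP (t<14-0); WM=20
i=8 t=8 v=8: DROP (t<20-0); WM=20
i=9 t=22 v=4: → [16,28); WM=20

[3,16)=3 [16,28)=3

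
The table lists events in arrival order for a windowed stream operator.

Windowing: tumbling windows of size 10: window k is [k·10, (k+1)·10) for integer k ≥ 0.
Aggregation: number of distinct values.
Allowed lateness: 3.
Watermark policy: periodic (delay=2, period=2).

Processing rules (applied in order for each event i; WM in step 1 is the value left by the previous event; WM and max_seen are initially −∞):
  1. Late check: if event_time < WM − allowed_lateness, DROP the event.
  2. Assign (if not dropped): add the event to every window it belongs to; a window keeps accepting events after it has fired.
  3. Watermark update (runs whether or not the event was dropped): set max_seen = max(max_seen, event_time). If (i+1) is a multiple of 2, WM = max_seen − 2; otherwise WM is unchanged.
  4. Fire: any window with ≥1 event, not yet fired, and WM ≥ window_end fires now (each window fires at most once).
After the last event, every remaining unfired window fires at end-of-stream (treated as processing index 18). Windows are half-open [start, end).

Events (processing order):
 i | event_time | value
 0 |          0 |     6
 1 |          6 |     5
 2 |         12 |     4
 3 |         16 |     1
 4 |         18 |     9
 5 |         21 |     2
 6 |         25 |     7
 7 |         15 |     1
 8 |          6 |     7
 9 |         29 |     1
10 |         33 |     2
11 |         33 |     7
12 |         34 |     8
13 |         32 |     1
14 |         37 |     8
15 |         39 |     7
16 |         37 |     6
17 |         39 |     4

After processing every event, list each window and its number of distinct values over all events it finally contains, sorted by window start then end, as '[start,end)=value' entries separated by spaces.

[0,10)=2 [10,20)=3 [20,30)=3 [30,40)=6

i=0 t=0 v=6: → [0,10); WM=−∞
i=1 t=6 v=5: → [0,10); WM=4
i=2 t=12 v=4: → [10,20); WM=4
i=3 t=16 v=1: → [10,20); WM=14; [0,10) fires=2
i=4 t=18 v=9: → [10,20); WM=14
i=5 t=21 v=2: → [20,30); WM=19
i=6 t=25 v=7: → [20,30); WM=19
i=7 t=15 v=1: DROP (t<19-3); WM=23; [10,20) fires=3
i=8 t=6 v=7: DROP (t<23-3); WM=23
i=9 t=29 v=1: → [20,30); WM=27
i=10 t=33 v=2: → [30,40); WM=27
i=11 t=33 v=7: → [30,40); WM=31; [20,30) fires=3
i=12 t=34 v=8: → [30,40); WM=31
i=13 t=32 v=1: → [30,40); WM=32
i=14 t=37 v=8: → [30,40); WM=32
i=15 t=39 v=7: → [30,40); WM=37
i=16 t=37 v=6: → [30,40); WM=37
i=17 t=39 v=4: → [30,40); WM=37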